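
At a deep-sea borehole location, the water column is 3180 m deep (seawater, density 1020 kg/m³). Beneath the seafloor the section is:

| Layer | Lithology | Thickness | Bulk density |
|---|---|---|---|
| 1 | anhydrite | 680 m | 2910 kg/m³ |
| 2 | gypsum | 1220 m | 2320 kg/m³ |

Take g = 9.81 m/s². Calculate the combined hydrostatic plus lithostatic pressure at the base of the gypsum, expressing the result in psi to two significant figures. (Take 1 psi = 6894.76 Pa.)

seawater: 1020 kg/m³ × 9.81 m/s² × 3180 m = 3.182×10^7 Pa = 4615 psi
anhydrite: 2910 kg/m³ × 9.81 m/s² × 680 m = 1.941×10^7 Pa = 2815 psi
gypsum: 2320 kg/m³ × 9.81 m/s² × 1220 m = 2.777×10^7 Pa = 4027 psi
Total = 4615 + 2815 + 4027 = 11458 psi

11000 psi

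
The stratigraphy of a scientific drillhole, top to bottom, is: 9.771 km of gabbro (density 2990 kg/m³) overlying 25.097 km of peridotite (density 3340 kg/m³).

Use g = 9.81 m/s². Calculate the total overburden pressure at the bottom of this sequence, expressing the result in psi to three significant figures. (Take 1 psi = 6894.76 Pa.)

161000 psi

gabbro: 2990 kg/m³ × 9.81 m/s² × 9771 m = 2.866×10^8 Pa = 41568 psi
peridotite: 3340 kg/m³ × 9.81 m/s² × 25097 m = 8.223×10^8 Pa = 1.193×10^5 psi
Total = 41568 + 1.193×10^5 = 1.6083×10^5 psi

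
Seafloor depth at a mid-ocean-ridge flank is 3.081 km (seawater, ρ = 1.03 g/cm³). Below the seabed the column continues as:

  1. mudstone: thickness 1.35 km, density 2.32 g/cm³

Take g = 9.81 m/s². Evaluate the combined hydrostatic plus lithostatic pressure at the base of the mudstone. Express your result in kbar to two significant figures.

seawater: 1030 kg/m³ × 9.81 m/s² × 3081 m = 3.113×10^7 Pa = 0.3113 kbar
mudstone: 2320 kg/m³ × 9.81 m/s² × 1350 m = 3.072×10^7 Pa = 0.3072 kbar
Total = 0.3113 + 0.3072 = 0.61856 kbar

0.62 kbar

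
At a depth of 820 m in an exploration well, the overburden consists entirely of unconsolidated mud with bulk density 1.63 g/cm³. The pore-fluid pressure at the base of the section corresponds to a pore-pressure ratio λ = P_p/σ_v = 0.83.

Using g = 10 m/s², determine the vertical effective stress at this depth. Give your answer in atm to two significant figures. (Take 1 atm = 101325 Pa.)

22 atm

Overburden (lithostatic) stress σ_v:
unconsolidated mud: 1630 kg/m³ × 10 m/s² × 820 m = 1.337×10^7 Pa = 13.37 MPa
Pore pressure P_p = λ·σ_v = 0.83 × 13.37 MPa = 11.09 MPa
Effective stress σ' = σ_v − P_p = 13.37 − 11.09 = 2.2722 MPa = 22.425 atm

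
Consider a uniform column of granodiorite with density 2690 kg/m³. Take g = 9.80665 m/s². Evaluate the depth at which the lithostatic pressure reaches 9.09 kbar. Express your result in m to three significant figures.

h = P/(ρg) = 9.09 kbar / (2690 kg/m³ × 9.80665 m/s²) = 9.090×10^8 Pa / 26380 Pa/m = 34458 m

34500 m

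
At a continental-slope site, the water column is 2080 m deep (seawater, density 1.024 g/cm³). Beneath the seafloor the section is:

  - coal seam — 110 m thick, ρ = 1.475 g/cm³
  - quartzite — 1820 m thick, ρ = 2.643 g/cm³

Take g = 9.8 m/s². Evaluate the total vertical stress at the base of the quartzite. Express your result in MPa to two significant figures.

seawater: 1024 kg/m³ × 9.8 m/s² × 2080 m = 2.087×10^7 Pa = 20.87 MPa
coal seam: 1475 kg/m³ × 9.8 m/s² × 110 m = 1.590×10^6 Pa = 1.590 MPa
quartzite: 2643 kg/m³ × 9.8 m/s² × 1820 m = 4.714×10^7 Pa = 47.14 MPa
Total = 20.87 + 1.590 + 47.14 = 69.604 MPa

70 MPa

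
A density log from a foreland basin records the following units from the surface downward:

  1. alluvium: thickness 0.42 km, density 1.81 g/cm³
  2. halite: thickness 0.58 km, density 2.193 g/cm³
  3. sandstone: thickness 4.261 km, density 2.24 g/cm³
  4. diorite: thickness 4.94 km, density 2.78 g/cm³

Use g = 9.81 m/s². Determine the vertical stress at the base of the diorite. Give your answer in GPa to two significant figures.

0.25 GPa

alluvium: 1810 kg/m³ × 9.81 m/s² × 420 m = 7.458×10^6 Pa = 7.458×10^-3 GPa
halite: 2193 kg/m³ × 9.81 m/s² × 580 m = 1.248×10^7 Pa = 0.01248 GPa
sandstone: 2240 kg/m³ × 9.81 m/s² × 4261 m = 9.363×10^7 Pa = 0.09363 GPa
diorite: 2780 kg/m³ × 9.81 m/s² × 4940 m = 1.347×10^8 Pa = 0.1347 GPa
Total = 7.458×10^-3 + 0.01248 + 0.09363 + 0.1347 = 0.24829 GPa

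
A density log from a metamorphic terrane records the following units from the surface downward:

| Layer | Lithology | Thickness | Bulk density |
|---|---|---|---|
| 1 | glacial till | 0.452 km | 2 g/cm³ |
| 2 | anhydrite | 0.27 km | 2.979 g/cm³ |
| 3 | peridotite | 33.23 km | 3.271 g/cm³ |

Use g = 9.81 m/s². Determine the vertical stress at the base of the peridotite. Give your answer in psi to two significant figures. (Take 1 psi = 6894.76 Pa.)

160000 psi

glacial till: 2000 kg/m³ × 9.81 m/s² × 452 m = 8.868×10^6 Pa = 1286 psi
anhydrite: 2979 kg/m³ × 9.81 m/s² × 270 m = 7.890×10^6 Pa = 1144 psi
peridotite: 3271 kg/m³ × 9.81 m/s² × 33230 m = 1.066×10^9 Pa = 1.547×10^5 psi
Total = 1286 + 1144 + 1.547×10^5 = 1.5708×10^5 psi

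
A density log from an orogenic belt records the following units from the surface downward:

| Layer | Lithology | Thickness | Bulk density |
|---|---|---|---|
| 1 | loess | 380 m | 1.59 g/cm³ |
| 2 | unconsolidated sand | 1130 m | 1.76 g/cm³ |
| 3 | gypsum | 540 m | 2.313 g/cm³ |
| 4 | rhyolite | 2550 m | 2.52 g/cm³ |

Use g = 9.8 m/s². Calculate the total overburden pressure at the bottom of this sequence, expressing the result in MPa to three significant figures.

101 MPa

loess: 1590 kg/m³ × 9.8 m/s² × 380 m = 5.921×10^6 Pa = 5.921 MPa
unconsolidated sand: 1760 kg/m³ × 9.8 m/s² × 1130 m = 1.949×10^7 Pa = 19.49 MPa
gypsum: 2313 kg/m³ × 9.8 m/s² × 540 m = 1.224×10^7 Pa = 12.24 MPa
rhyolite: 2520 kg/m³ × 9.8 m/s² × 2550 m = 6.297×10^7 Pa = 62.97 MPa
Total = 5.921 + 19.49 + 12.24 + 62.97 = 100.63 MPa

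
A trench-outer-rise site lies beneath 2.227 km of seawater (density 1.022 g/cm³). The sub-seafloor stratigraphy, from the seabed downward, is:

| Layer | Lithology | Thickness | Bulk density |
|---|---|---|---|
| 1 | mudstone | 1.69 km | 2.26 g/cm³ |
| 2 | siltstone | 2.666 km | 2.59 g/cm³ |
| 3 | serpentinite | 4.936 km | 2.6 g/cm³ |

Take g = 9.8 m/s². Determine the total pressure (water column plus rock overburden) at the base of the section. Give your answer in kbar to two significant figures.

2.5 kbar

seawater: 1022 kg/m³ × 9.8 m/s² × 2227 m = 2.230×10^7 Pa = 0.2230 kbar
mudstone: 2260 kg/m³ × 9.8 m/s² × 1690 m = 3.743×10^7 Pa = 0.3743 kbar
siltstone: 2590 kg/m³ × 9.8 m/s² × 2666 m = 6.767×10^7 Pa = 0.6767 kbar
serpentinite: 2600 kg/m³ × 9.8 m/s² × 4936 m = 1.258×10^8 Pa = 1.258 kbar
Total = 0.2230 + 0.3743 + 0.6767 + 1.258 = 2.5317 kbar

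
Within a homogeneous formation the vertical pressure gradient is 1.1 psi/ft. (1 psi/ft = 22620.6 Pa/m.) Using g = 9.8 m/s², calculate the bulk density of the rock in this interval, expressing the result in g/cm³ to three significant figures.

ρ = (dP/dz)/g = 1.1 psi/ft / 9.8 m/s² = 24883 Pa/m / 9.8 m/s² = 2539.0 kg/m³
= 2.539 g/cm³

2.54 g/cm³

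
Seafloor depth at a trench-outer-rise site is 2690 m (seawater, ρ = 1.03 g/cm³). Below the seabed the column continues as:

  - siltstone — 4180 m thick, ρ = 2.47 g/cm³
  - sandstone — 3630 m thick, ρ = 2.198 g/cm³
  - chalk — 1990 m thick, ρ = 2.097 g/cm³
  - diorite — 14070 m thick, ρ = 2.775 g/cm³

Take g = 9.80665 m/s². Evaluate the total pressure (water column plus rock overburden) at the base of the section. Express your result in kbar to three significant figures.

6.30 kbar

seawater: 1030 kg/m³ × 9.80665 m/s² × 2690 m = 2.717×10^7 Pa = 0.2717 kbar
siltstone: 2470 kg/m³ × 9.80665 m/s² × 4180 m = 1.012×10^8 Pa = 1.012 kbar
sandstone: 2198 kg/m³ × 9.80665 m/s² × 3630 m = 7.824×10^7 Pa = 0.7824 kbar
chalk: 2097 kg/m³ × 9.80665 m/s² × 1990 m = 4.092×10^7 Pa = 0.4092 kbar
diorite: 2775 kg/m³ × 9.80665 m/s² × 14070 m = 3.829×10^8 Pa = 3.829 kbar
Total = 0.2717 + 1.012 + 0.7824 + 0.4092 + 3.829 = 6.3048 kbar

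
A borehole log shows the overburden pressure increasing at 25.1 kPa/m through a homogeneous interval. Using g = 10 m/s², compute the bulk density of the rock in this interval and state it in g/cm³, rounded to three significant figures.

2.51 g/cm³

ρ = (dP/dz)/g = 25.1 kPa/m / 10 m/s² = 25100 Pa/m / 10 m/s² = 2510.0 kg/m³
= 2.510 g/cm³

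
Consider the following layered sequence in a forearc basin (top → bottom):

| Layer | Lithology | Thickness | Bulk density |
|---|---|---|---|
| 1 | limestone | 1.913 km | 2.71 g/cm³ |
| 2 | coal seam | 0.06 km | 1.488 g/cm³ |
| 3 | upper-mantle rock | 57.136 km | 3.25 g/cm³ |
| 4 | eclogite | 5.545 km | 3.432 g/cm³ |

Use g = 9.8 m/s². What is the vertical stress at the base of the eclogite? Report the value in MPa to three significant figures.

limestone: 2710 kg/m³ × 9.8 m/s² × 1913 m = 5.081×10^7 Pa = 50.81 MPa
coal seam: 1488 kg/m³ × 9.8 m/s² × 60 m = 8.749×10^5 Pa = 0.8749 MPa
upper-mantle rock: 3250 kg/m³ × 9.8 m/s² × 57136 m = 1.820×10^9 Pa = 1820 MPa
eclogite: 3432 kg/m³ × 9.8 m/s² × 5545 m = 1.865×10^8 Pa = 186.5 MPa
Total = 50.81 + 0.8749 + 1820 + 186.5 = 2058.0 MPa

2060 MPa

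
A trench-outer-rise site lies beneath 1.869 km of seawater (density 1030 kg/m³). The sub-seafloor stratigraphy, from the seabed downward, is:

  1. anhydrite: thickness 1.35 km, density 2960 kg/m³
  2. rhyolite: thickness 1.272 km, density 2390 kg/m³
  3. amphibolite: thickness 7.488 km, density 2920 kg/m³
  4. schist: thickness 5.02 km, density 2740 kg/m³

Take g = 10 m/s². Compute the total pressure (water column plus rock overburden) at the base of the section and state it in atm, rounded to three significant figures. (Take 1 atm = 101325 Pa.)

4400 atm

seawater: 1030 kg/m³ × 10 m/s² × 1869 m = 1.925×10^7 Pa = 190.0 atm
anhydrite: 2960 kg/m³ × 10 m/s² × 1350 m = 3.996×10^7 Pa = 394.4 atm
rhyolite: 2390 kg/m³ × 10 m/s² × 1272 m = 3.040×10^7 Pa = 300.0 atm
amphibolite: 2920 kg/m³ × 10 m/s² × 7488 m = 2.186×10^8 Pa = 2158 atm
schist: 2740 kg/m³ × 10 m/s² × 5020 m = 1.375×10^8 Pa = 1357 atm
Total = 190.0 + 394.4 + 300.0 + 2158 + 1357 = 4399.8 atm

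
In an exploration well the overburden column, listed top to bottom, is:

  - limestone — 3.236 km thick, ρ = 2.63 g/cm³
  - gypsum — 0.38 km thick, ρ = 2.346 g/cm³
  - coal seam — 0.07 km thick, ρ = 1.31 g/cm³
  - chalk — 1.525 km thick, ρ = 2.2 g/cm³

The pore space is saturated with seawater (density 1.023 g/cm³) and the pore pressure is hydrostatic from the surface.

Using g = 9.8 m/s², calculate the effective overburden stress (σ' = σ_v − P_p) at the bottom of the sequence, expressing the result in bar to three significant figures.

Overburden (lithostatic) stress σ_v:
limestone: 2630 kg/m³ × 9.8 m/s² × 3236 m = 8.340×10^7 Pa = 83.40 MPa
gypsum: 2346 kg/m³ × 9.8 m/s² × 380 m = 8.737×10^6 Pa = 8.737 MPa
coal seam: 1310 kg/m³ × 9.8 m/s² × 70 m = 8.987×10^5 Pa = 0.8987 MPa
chalk: 2200 kg/m³ × 9.8 m/s² × 1525 m = 3.288×10^7 Pa = 32.88 MPa
Total = 83.40 + 8.737 + 0.8987 + 32.88 = 125.92 MPa
Pore pressure P_p = 1023 kg/m³ × 9.8 m/s² × 5211 m = 5.224×10^7 Pa = 52.24 MPa
Effective stress σ' = σ_v − P_p = 125.9 − 52.24 = 73.676 MPa = 736.76 bar

737 bar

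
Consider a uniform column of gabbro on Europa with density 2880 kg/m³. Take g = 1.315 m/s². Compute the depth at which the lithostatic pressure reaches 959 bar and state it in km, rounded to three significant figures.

25.3 km

h = P/(ρg) = 959 bar / (2880 kg/m³ × 1.315 m/s²) = 9.590×10^7 Pa / 3787.2 Pa/m = 25322 m
= 25.322 km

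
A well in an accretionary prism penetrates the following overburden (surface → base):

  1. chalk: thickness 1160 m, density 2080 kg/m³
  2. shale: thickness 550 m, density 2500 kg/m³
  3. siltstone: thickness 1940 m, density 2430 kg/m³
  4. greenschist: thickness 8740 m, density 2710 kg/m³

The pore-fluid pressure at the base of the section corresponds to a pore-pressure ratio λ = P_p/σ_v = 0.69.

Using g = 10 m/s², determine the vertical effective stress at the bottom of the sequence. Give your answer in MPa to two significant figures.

Overburden (lithostatic) stress σ_v:
chalk: 2080 kg/m³ × 10 m/s² × 1160 m = 2.413×10^7 Pa = 24.13 MPa
shale: 2500 kg/m³ × 10 m/s² × 550 m = 1.375×10^7 Pa = 13.75 MPa
siltstone: 2430 kg/m³ × 10 m/s² × 1940 m = 4.714×10^7 Pa = 47.14 MPa
greenschist: 2710 kg/m³ × 10 m/s² × 8740 m = 2.369×10^8 Pa = 236.9 MPa
Total = 24.13 + 13.75 + 47.14 + 236.9 = 321.87 MPa
Pore pressure P_p = λ·σ_v = 0.69 × 321.9 MPa = 222.1 MPa
Effective stress σ' = σ_v − P_p = 321.9 − 222.1 = 99.781 MPa

100 MPa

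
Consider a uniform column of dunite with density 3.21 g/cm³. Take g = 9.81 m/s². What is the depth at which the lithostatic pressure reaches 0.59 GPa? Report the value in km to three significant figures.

18.7 km

h = P/(ρg) = 0.59 GPa / (3210 kg/m³ × 9.81 m/s²) = 5.900×10^8 Pa / 31490 Pa/m = 18736 m
= 18.736 km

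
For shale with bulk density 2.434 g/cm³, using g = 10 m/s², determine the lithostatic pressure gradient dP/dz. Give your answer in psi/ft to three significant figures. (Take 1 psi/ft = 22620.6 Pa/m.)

dP/dz = ρg = 2434 kg/m³ × 10 m/s² = 24340 Pa/m
= 24340 Pa/m × (1 psi/ft / 22621 Pa/m) = 1.0760 psi/ft

1.08 psi/ft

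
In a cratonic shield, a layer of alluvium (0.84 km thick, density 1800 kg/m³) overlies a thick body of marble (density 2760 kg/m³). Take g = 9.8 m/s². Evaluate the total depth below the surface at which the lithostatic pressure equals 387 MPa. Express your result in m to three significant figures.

14600 m

Pressure at base of upper layers: 1800×9.8×840 = 1.482×10^7 Pa = 14.82 MPa
Remaining pressure to be supplied by marble: 3.870×10^8 − 1.482×10^7 = 3.722×10^8 Pa
Additional depth in marble = 3.722×10^8 Pa / (2760 kg/m³ × 9.8 m/s²) = 13760 m
Total depth = 840 m + 13760 m = 14600 m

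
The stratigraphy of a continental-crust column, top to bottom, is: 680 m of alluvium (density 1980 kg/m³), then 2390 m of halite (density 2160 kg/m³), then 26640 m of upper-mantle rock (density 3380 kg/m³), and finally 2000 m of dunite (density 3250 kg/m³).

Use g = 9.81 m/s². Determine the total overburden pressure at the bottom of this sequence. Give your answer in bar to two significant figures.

alluvium: 1980 kg/m³ × 9.81 m/s² × 680 m = 1.321×10^7 Pa = 132.1 bar
halite: 2160 kg/m³ × 9.81 m/s² × 2390 m = 5.064×10^7 Pa = 506.4 bar
upper-mantle rock: 3380 kg/m³ × 9.81 m/s² × 26640 m = 8.833×10^8 Pa = 8833 bar
dunite: 3250 kg/m³ × 9.81 m/s² × 2000 m = 6.377×10^7 Pa = 637.6 bar
Total = 132.1 + 506.4 + 8833 + 637.6 = 10109 bar

10000 bar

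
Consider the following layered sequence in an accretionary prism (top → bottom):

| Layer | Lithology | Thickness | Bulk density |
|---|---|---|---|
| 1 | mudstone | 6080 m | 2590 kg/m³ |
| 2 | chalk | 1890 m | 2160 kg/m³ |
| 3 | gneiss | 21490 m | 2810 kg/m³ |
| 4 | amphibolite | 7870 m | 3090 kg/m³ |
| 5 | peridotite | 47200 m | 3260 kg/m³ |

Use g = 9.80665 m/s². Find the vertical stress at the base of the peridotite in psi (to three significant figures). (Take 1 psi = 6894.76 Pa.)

mudstone: 2590 kg/m³ × 9.80665 m/s² × 6080 m = 1.544×10^8 Pa = 22398 psi
chalk: 2160 kg/m³ × 9.80665 m/s² × 1890 m = 4.003×10^7 Pa = 5807 psi
gneiss: 2810 kg/m³ × 9.80665 m/s² × 21490 m = 5.922×10^8 Pa = 85890 psi
amphibolite: 3090 kg/m³ × 9.80665 m/s² × 7870 m = 2.385×10^8 Pa = 34589 psi
peridotite: 3260 kg/m³ × 9.80665 m/s² × 47200 m = 1.509×10^9 Pa = 2.189×10^5 psi
Total = 22398 + 5807 + 85890 + 34589 + 2.189×10^5 = 3.6754×10^5 psi

368000 psi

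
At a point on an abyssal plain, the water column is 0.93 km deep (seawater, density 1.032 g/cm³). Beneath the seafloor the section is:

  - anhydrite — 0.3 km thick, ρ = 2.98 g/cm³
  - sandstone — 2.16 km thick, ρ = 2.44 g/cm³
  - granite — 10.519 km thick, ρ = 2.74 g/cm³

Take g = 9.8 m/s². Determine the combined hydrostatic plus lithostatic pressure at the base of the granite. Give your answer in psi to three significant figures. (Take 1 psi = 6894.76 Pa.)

51100 psi

seawater: 1032 kg/m³ × 9.8 m/s² × 930 m = 9.406×10^6 Pa = 1364 psi
anhydrite: 2980 kg/m³ × 9.8 m/s² × 300 m = 8.761×10^6 Pa = 1271 psi
sandstone: 2440 kg/m³ × 9.8 m/s² × 2160 m = 5.165×10^7 Pa = 7491 psi
granite: 2740 kg/m³ × 9.8 m/s² × 10519 m = 2.825×10^8 Pa = 40967 psi
Total = 1364 + 1271 + 7491 + 40967 = 51093 psi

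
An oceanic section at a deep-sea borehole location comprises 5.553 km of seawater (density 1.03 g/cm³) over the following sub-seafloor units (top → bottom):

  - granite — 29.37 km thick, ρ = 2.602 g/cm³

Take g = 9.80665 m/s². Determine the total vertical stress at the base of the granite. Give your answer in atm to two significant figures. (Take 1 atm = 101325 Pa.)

7900 atm

seawater: 1030 kg/m³ × 9.80665 m/s² × 5553 m = 5.609×10^7 Pa = 553.6 atm
granite: 2602 kg/m³ × 9.80665 m/s² × 29370 m = 7.494×10^8 Pa = 7396 atm
Total = 553.6 + 7396 = 7949.9 atm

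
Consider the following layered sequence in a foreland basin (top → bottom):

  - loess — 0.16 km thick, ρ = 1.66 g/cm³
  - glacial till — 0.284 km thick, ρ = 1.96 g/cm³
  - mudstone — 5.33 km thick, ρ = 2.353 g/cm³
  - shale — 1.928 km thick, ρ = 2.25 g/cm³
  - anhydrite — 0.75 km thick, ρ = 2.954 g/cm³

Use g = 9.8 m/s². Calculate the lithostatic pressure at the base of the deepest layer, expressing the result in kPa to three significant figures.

loess: 1660 kg/m³ × 9.8 m/s² × 160 m = 2.603×10^6 Pa = 2603 kPa
glacial till: 1960 kg/m³ × 9.8 m/s² × 284 m = 5.455×10^6 Pa = 5455 kPa
mudstone: 2353 kg/m³ × 9.8 m/s² × 5330 m = 1.229×10^8 Pa = 1.229×10^5 kPa
shale: 2250 kg/m³ × 9.8 m/s² × 1928 m = 4.251×10^7 Pa = 42512 kPa
anhydrite: 2954 kg/m³ × 9.8 m/s² × 750 m = 2.171×10^7 Pa = 21712 kPa
Total = 2603 + 5455 + 1.229×10^5 + 42512 + 21712 = 1.9519×10^5 kPa

195000 kPa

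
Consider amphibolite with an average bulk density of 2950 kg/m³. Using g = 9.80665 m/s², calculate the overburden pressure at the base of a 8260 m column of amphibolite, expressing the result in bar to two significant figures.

amphibolite: 2950 kg/m³ × 9.80665 m/s² × 8260 m = 2.390×10^8 Pa = 2390 bar

2400 bar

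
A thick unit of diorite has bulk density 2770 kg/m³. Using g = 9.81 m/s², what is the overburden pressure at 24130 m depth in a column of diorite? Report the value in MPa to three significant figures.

diorite: 2770 kg/m³ × 9.81 m/s² × 24130 m = 6.557×10^8 Pa = 655.7 MPa

656 MPa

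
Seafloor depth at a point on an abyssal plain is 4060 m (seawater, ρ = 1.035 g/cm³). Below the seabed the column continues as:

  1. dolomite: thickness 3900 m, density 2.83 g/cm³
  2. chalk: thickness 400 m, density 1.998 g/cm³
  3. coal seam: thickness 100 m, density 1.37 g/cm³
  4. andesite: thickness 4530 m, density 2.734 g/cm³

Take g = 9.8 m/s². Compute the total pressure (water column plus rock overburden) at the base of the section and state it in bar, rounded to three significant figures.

seawater: 1035 kg/m³ × 9.8 m/s² × 4060 m = 4.118×10^7 Pa = 411.8 bar
dolomite: 2830 kg/m³ × 9.8 m/s² × 3900 m = 1.082×10^8 Pa = 1082 bar
chalk: 1998 kg/m³ × 9.8 m/s² × 400 m = 7.832×10^6 Pa = 78.32 bar
coal seam: 1370 kg/m³ × 9.8 m/s² × 100 m = 1.343×10^6 Pa = 13.43 bar
andesite: 2734 kg/m³ × 9.8 m/s² × 4530 m = 1.214×10^8 Pa = 1214 bar
Total = 411.8 + 1082 + 78.32 + 13.43 + 1214 = 2798.9 bar

2800 bar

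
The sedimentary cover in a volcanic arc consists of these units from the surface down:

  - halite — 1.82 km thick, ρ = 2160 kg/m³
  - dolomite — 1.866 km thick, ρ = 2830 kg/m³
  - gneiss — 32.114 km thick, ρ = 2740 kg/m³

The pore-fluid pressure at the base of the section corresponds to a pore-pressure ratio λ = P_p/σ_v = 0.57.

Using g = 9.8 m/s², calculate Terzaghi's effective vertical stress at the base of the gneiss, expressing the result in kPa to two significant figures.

Overburden (lithostatic) stress σ_v:
halite: 2160 kg/m³ × 9.8 m/s² × 1820 m = 3.853×10^7 Pa = 38.53 MPa
dolomite: 2830 kg/m³ × 9.8 m/s² × 1866 m = 5.175×10^7 Pa = 51.75 MPa
gneiss: 2740 kg/m³ × 9.8 m/s² × 32114 m = 8.623×10^8 Pa = 862.3 MPa
Total = 38.53 + 51.75 + 862.3 = 952.60 MPa
Pore pressure P_p = λ·σ_v = 0.57 × 952.6 MPa = 543.0 MPa
Effective stress σ' = σ_v − P_p = 952.6 − 543.0 = 409.62 MPa = 4.0962×10^5 kPa

410000 kPa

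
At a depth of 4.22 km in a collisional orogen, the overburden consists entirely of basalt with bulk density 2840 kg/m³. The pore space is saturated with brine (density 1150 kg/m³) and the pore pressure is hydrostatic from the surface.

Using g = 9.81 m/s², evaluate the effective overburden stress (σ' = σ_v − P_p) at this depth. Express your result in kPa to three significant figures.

Overburden (lithostatic) stress σ_v:
basalt: 2840 kg/m³ × 9.81 m/s² × 4220 m = 1.176×10^8 Pa = 117.6 MPa
Pore pressure P_p = 1150 kg/m³ × 9.81 m/s² × 4220 m = 4.761×10^7 Pa = 47.61 MPa
Effective stress σ' = σ_v − P_p = 117.6 − 47.61 = 69.963 MPa = 69963 kPa

70000 kPa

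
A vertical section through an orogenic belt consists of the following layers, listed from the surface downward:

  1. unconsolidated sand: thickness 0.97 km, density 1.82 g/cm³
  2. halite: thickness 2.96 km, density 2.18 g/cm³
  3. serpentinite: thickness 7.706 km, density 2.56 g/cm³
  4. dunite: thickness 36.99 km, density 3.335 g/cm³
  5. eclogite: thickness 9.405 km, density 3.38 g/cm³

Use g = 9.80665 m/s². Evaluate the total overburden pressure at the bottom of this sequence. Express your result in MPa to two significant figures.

1800 MPa

unconsolidated sand: 1820 kg/m³ × 9.80665 m/s² × 970 m = 1.731×10^7 Pa = 17.31 MPa
halite: 2180 kg/m³ × 9.80665 m/s² × 2960 m = 6.328×10^7 Pa = 63.28 MPa
serpentinite: 2560 kg/m³ × 9.80665 m/s² × 7706 m = 1.935×10^8 Pa = 193.5 MPa
dunite: 3335 kg/m³ × 9.80665 m/s² × 36990 m = 1.210×10^9 Pa = 1210 MPa
eclogite: 3380 kg/m³ × 9.80665 m/s² × 9405 m = 3.117×10^8 Pa = 311.7 MPa
Total = 17.31 + 63.28 + 193.5 + 1210 + 311.7 = 1795.6 MPa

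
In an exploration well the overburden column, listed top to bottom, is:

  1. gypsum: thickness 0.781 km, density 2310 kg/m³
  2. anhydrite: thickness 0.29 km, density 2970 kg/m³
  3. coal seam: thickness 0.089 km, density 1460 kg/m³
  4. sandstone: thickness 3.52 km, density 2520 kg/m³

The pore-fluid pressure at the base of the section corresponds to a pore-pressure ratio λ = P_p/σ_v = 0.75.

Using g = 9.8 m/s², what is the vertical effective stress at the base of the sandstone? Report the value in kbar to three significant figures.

0.286 kbar

Overburden (lithostatic) stress σ_v:
gypsum: 2310 kg/m³ × 9.8 m/s² × 781 m = 1.768×10^7 Pa = 17.68 MPa
anhydrite: 2970 kg/m³ × 9.8 m/s² × 290 m = 8.441×10^6 Pa = 8.441 MPa
coal seam: 1460 kg/m³ × 9.8 m/s² × 89 m = 1.273×10^6 Pa = 1.273 MPa
sandstone: 2520 kg/m³ × 9.8 m/s² × 3520 m = 8.693×10^7 Pa = 86.93 MPa
Total = 17.68 + 8.441 + 1.273 + 86.93 = 114.32 MPa
Pore pressure P_p = λ·σ_v = 0.75 × 114.3 MPa = 85.74 MPa
Effective stress σ' = σ_v − P_p = 114.3 − 85.74 = 28.581 MPa = 0.28581 kbar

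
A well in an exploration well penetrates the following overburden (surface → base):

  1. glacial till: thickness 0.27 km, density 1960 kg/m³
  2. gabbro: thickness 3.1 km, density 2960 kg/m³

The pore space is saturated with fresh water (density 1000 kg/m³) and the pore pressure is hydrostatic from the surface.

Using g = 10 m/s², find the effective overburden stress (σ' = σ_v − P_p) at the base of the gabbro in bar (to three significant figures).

634 bar

Overburden (lithostatic) stress σ_v:
glacial till: 1960 kg/m³ × 10 m/s² × 270 m = 5.292×10^6 Pa = 5.292 MPa
gabbro: 2960 kg/m³ × 10 m/s² × 3100 m = 9.176×10^7 Pa = 91.76 MPa
Total = 5.292 + 91.76 = 97.052 MPa
Pore pressure P_p = 1000 kg/m³ × 10 m/s² × 3370 m = 3.370×10^7 Pa = 33.70 MPa
Effective stress σ' = σ_v − P_p = 97.05 − 33.70 = 63.352 MPa = 633.52 bar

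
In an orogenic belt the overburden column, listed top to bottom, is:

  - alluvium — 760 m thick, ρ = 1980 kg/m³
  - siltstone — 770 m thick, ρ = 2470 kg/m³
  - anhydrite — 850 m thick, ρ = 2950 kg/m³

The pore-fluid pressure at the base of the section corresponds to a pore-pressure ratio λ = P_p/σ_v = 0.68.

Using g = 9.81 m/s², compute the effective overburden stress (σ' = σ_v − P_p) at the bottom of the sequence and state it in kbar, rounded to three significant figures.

0.186 kbar

Overburden (lithostatic) stress σ_v:
alluvium: 1980 kg/m³ × 9.81 m/s² × 760 m = 1.476×10^7 Pa = 14.76 MPa
siltstone: 2470 kg/m³ × 9.81 m/s² × 770 m = 1.866×10^7 Pa = 18.66 MPa
anhydrite: 2950 kg/m³ × 9.81 m/s² × 850 m = 2.460×10^7 Pa = 24.60 MPa
Total = 14.76 + 18.66 + 24.60 = 58.018 MPa
Pore pressure P_p = λ·σ_v = 0.68 × 58.02 MPa = 39.45 MPa
Effective stress σ' = σ_v − P_p = 58.02 − 39.45 = 18.566 MPa = 0.18566 kbar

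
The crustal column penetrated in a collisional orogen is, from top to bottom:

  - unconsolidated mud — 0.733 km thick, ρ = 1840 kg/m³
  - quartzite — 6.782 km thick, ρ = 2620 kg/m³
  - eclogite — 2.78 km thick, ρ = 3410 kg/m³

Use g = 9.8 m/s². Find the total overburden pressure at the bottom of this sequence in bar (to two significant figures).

unconsolidated mud: 1840 kg/m³ × 9.8 m/s² × 733 m = 1.322×10^7 Pa = 132.2 bar
quartzite: 2620 kg/m³ × 9.8 m/s² × 6782 m = 1.741×10^8 Pa = 1741 bar
eclogite: 3410 kg/m³ × 9.8 m/s² × 2780 m = 9.290×10^7 Pa = 929.0 bar
Total = 132.2 + 1741 + 929.0 = 2802.5 bar

2800 bar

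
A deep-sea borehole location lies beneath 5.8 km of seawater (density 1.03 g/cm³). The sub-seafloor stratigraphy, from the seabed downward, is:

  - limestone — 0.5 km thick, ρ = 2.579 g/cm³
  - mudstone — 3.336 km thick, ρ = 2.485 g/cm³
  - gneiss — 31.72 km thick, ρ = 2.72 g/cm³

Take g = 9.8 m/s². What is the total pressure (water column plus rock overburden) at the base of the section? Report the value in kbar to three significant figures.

seawater: 1030 kg/m³ × 9.8 m/s² × 5800 m = 5.855×10^7 Pa = 0.5855 kbar
limestone: 2579 kg/m³ × 9.8 m/s² × 500 m = 1.264×10^7 Pa = 0.1264 kbar
mudstone: 2485 kg/m³ × 9.8 m/s² × 3336 m = 8.124×10^7 Pa = 0.8124 kbar
gneiss: 2720 kg/m³ × 9.8 m/s² × 31720 m = 8.455×10^8 Pa = 8.455 kbar
Total = 0.5855 + 0.1264 + 0.8124 + 8.455 = 9.9795 kbar

9.98 kbar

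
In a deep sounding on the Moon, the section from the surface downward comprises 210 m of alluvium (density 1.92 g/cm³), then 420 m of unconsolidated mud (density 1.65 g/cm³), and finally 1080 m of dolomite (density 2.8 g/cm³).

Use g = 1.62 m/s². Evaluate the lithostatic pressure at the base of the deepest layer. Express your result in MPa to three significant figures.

alluvium: 1920 kg/m³ × 1.62 m/s² × 210 m = 6.532×10^5 Pa = 0.6532 MPa
unconsolidated mud: 1650 kg/m³ × 1.62 m/s² × 420 m = 1.123×10^6 Pa = 1.123 MPa
dolomite: 2800 kg/m³ × 1.62 m/s² × 1080 m = 4.899×10^6 Pa = 4.899 MPa
Total = 0.6532 + 1.123 + 4.899 = 6.6747 MPa

6.67 MPa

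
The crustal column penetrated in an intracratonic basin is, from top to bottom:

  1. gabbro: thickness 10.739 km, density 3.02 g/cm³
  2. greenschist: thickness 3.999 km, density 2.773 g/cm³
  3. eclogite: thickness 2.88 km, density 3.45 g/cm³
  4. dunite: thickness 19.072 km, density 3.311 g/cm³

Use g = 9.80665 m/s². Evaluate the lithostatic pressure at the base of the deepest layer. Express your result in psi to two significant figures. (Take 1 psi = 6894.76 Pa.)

170000 psi

gabbro: 3020 kg/m³ × 9.80665 m/s² × 10739 m = 3.180×10^8 Pa = 46129 psi
greenschist: 2773 kg/m³ × 9.80665 m/s² × 3999 m = 1.087×10^8 Pa = 15773 psi
eclogite: 3450 kg/m³ × 9.80665 m/s² × 2880 m = 9.744×10^7 Pa = 14132 psi
dunite: 3311 kg/m³ × 9.80665 m/s² × 19072 m = 6.193×10^8 Pa = 89817 psi
Total = 46129 + 15773 + 14132 + 89817 = 1.6585×10^5 psi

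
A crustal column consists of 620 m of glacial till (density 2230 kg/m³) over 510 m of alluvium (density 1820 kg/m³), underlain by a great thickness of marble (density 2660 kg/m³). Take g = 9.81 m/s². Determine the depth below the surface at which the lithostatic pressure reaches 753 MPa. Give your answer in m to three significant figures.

Pressure at base of upper layers: 2230×9.81×620 + 1820×9.81×510 = 2.267×10^7 Pa = 22.67 MPa
Remaining pressure to be supplied by marble: 7.530×10^8 − 2.267×10^7 = 7.303×10^8 Pa
Additional depth in marble = 7.303×10^8 Pa / (2660 kg/m³ × 9.81 m/s²) = 27988 m
Total depth = 1130 m + 27988 m = 29118 m

29100 m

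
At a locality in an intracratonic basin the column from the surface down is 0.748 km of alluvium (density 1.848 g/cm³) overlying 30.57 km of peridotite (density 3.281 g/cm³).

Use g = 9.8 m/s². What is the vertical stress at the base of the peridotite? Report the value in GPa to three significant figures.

0.996 GPa

alluvium: 1848 kg/m³ × 9.8 m/s² × 748 m = 1.355×10^7 Pa = 0.01355 GPa
peridotite: 3281 kg/m³ × 9.8 m/s² × 30570 m = 9.829×10^8 Pa = 0.9829 GPa
Total = 0.01355 + 0.9829 = 0.99649 GPa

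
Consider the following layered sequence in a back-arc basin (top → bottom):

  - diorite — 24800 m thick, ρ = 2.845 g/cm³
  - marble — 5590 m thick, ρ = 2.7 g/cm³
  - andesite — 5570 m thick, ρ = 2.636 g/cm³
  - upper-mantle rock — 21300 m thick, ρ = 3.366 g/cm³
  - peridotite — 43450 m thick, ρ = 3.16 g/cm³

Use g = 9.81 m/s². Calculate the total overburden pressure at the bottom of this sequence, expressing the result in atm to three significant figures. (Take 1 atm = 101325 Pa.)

diorite: 2845 kg/m³ × 9.81 m/s² × 24800 m = 6.922×10^8 Pa = 6831 atm
marble: 2700 kg/m³ × 9.81 m/s² × 5590 m = 1.481×10^8 Pa = 1461 atm
andesite: 2636 kg/m³ × 9.81 m/s² × 5570 m = 1.440×10^8 Pa = 1422 atm
upper-mantle rock: 3366 kg/m³ × 9.81 m/s² × 21300 m = 7.033×10^8 Pa = 6941 atm
peridotite: 3160 kg/m³ × 9.81 m/s² × 43450 m = 1.347×10^9 Pa = 13293 atm
Total = 6831 + 1461 + 1422 + 6941 + 13293 = 29948 atm

29900 atm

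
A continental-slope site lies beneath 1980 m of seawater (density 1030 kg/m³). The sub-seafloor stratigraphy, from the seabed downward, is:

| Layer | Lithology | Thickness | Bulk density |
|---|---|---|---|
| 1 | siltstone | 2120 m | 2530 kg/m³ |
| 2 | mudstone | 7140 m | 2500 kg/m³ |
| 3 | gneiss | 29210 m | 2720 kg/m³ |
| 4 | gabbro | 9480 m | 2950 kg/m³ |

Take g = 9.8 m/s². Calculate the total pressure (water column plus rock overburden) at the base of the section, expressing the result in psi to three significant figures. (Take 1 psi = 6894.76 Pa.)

189000 psi

seawater: 1030 kg/m³ × 9.8 m/s² × 1980 m = 1.999×10^7 Pa = 2899 psi
siltstone: 2530 kg/m³ × 9.8 m/s² × 2120 m = 5.256×10^7 Pa = 7624 psi
mudstone: 2500 kg/m³ × 9.8 m/s² × 7140 m = 1.749×10^8 Pa = 25371 psi
gneiss: 2720 kg/m³ × 9.8 m/s² × 29210 m = 7.786×10^8 Pa = 1.129×10^5 psi
gabbro: 2950 kg/m³ × 9.8 m/s² × 9480 m = 2.741×10^8 Pa = 39750 psi
Total = 2899 + 7624 + 25371 + 1.129×10^5 + 39750 = 1.8857×10^5 psi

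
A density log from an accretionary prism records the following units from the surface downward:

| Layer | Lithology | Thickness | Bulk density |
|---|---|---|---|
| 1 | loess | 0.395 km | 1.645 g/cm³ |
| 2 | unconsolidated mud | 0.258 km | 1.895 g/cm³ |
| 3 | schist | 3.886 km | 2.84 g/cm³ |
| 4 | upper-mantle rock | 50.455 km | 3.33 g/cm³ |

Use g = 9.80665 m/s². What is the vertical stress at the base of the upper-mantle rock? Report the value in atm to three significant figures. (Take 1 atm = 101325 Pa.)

loess: 1645 kg/m³ × 9.80665 m/s² × 395 m = 6.372×10^6 Pa = 62.89 atm
unconsolidated mud: 1895 kg/m³ × 9.80665 m/s² × 258 m = 4.795×10^6 Pa = 47.32 atm
schist: 2840 kg/m³ × 9.80665 m/s² × 3886 m = 1.082×10^8 Pa = 1068 atm
upper-mantle rock: 3330 kg/m³ × 9.80665 m/s² × 50455 m = 1.648×10^9 Pa = 16261 atm
Total = 62.89 + 47.32 + 1068 + 16261 = 17440 atm

17400 atm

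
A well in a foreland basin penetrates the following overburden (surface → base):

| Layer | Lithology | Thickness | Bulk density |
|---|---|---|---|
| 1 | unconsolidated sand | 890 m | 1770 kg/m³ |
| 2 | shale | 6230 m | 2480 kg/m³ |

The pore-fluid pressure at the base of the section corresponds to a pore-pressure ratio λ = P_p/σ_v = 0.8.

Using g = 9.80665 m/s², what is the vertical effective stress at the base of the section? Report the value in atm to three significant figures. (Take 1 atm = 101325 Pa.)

330 atm

Overburden (lithostatic) stress σ_v:
unconsolidated sand: 1770 kg/m³ × 9.80665 m/s² × 890 m = 1.545×10^7 Pa = 15.45 MPa
shale: 2480 kg/m³ × 9.80665 m/s² × 6230 m = 1.515×10^8 Pa = 151.5 MPa
Total = 15.45 + 151.5 = 166.97 MPa
Pore pressure P_p = λ·σ_v = 0.8 × 167.0 MPa = 133.6 MPa
Effective stress σ' = σ_v − P_p = 167.0 − 133.6 = 33.393 MPa = 329.56 atm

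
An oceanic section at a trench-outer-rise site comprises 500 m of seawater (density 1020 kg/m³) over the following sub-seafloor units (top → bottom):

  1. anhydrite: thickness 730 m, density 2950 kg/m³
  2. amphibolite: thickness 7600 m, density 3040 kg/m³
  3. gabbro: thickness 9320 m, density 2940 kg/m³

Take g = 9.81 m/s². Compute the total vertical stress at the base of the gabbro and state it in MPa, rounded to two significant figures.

seawater: 1020 kg/m³ × 9.81 m/s² × 500 m = 5.003×10^6 Pa = 5.003 MPa
anhydrite: 2950 kg/m³ × 9.81 m/s² × 730 m = 2.113×10^7 Pa = 21.13 MPa
amphibolite: 3040 kg/m³ × 9.81 m/s² × 7600 m = 2.267×10^8 Pa = 226.7 MPa
gabbro: 2940 kg/m³ × 9.81 m/s² × 9320 m = 2.688×10^8 Pa = 268.8 MPa
Total = 5.003 + 21.13 + 226.7 + 268.8 = 521.58 MPa

520 MPa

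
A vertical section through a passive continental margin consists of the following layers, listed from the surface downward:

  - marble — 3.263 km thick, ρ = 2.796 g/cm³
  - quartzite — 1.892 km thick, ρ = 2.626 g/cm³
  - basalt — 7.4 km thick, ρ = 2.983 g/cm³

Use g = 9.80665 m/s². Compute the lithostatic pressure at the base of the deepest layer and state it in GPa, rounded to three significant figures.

marble: 2796 kg/m³ × 9.80665 m/s² × 3263 m = 8.947×10^7 Pa = 0.08947 GPa
quartzite: 2626 kg/m³ × 9.80665 m/s² × 1892 m = 4.872×10^7 Pa = 0.04872 GPa
basalt: 2983 kg/m³ × 9.80665 m/s² × 7400 m = 2.165×10^8 Pa = 0.2165 GPa
Total = 0.08947 + 0.04872 + 0.2165 = 0.35467 GPa

0.355 GPa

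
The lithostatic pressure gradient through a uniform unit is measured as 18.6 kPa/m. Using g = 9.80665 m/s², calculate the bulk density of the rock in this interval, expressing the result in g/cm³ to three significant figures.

ρ = (dP/dz)/g = 18.6 kPa/m / 9.80665 m/s² = 18600 Pa/m / 9.80665 m/s² = 1896.7 kg/m³
= 1.897 g/cm³

1.90 g/cm³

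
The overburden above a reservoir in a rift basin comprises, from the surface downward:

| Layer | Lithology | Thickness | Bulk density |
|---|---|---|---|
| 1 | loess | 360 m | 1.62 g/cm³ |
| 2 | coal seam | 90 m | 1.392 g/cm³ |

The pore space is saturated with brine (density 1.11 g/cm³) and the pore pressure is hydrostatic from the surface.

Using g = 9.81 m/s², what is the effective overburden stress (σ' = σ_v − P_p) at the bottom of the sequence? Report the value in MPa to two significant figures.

2.1 MPa

Overburden (lithostatic) stress σ_v:
loess: 1620 kg/m³ × 9.81 m/s² × 360 m = 5.721×10^6 Pa = 5.721 MPa
coal seam: 1392 kg/m³ × 9.81 m/s² × 90 m = 1.229×10^6 Pa = 1.229 MPa
Total = 5.721 + 1.229 = 6.9502 MPa
Pore pressure P_p = 1110 kg/m³ × 9.81 m/s² × 450 m = 4.900×10^6 Pa = 4.900 MPa
Effective stress σ' = σ_v − P_p = 6.950 − 4.900 = 2.0501 MPa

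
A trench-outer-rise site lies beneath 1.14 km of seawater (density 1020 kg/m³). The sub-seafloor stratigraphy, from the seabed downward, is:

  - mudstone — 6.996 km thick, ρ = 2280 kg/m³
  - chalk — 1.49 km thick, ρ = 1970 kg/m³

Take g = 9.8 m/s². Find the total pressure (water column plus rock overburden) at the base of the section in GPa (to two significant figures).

0.20 GPa

seawater: 1020 kg/m³ × 9.8 m/s² × 1140 m = 1.140×10^7 Pa = 0.01140 GPa
mudstone: 2280 kg/m³ × 9.8 m/s² × 6996 m = 1.563×10^8 Pa = 0.1563 GPa
chalk: 1970 kg/m³ × 9.8 m/s² × 1490 m = 2.877×10^7 Pa = 0.02877 GPa
Total = 0.01140 + 0.1563 + 0.02877 = 0.19648 GPa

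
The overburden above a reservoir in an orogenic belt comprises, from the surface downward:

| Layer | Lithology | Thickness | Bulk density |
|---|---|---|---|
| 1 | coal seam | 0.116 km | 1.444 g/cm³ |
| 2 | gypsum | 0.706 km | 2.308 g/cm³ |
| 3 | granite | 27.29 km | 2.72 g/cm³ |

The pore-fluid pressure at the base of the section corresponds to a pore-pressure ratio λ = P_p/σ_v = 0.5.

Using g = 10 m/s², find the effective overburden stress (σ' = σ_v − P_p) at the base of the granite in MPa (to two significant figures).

380 MPa

Overburden (lithostatic) stress σ_v:
coal seam: 1444 kg/m³ × 10 m/s² × 116 m = 1.675×10^6 Pa = 1.675 MPa
gypsum: 2308 kg/m³ × 10 m/s² × 706 m = 1.629×10^7 Pa = 16.29 MPa
granite: 2720 kg/m³ × 10 m/s² × 27290 m = 7.423×10^8 Pa = 742.3 MPa
Total = 1.675 + 16.29 + 742.3 = 760.26 MPa
Pore pressure P_p = λ·σ_v = 0.5 × 760.3 MPa = 380.1 MPa
Effective stress σ' = σ_v − P_p = 760.3 − 380.1 = 380.13 MPa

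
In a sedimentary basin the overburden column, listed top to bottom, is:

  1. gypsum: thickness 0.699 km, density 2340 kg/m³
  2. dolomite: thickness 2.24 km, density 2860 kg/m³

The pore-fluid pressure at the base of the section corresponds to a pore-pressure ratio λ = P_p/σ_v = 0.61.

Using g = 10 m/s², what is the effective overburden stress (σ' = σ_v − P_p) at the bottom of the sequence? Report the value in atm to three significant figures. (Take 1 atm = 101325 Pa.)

310 atm

Overburden (lithostatic) stress σ_v:
gypsum: 2340 kg/m³ × 10 m/s² × 699 m = 1.636×10^7 Pa = 16.36 MPa
dolomite: 2860 kg/m³ × 10 m/s² × 2240 m = 6.406×10^7 Pa = 64.06 MPa
Total = 16.36 + 64.06 = 80.421 MPa
Pore pressure P_p = λ·σ_v = 0.61 × 80.42 MPa = 49.06 MPa
Effective stress σ' = σ_v − P_p = 80.42 − 49.06 = 31.364 MPa = 309.54 atm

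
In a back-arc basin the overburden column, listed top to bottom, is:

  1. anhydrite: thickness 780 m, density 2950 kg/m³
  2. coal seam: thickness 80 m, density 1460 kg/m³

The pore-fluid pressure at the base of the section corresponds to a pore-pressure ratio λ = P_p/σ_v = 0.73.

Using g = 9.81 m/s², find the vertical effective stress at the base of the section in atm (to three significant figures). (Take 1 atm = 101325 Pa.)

63.2 atm

Overburden (lithostatic) stress σ_v:
anhydrite: 2950 kg/m³ × 9.81 m/s² × 780 m = 2.257×10^7 Pa = 22.57 MPa
coal seam: 1460 kg/m³ × 9.81 m/s² × 80 m = 1.146×10^6 Pa = 1.146 MPa
Total = 22.57 + 1.146 = 23.719 MPa
Pore pressure P_p = λ·σ_v = 0.73 × 23.72 MPa = 17.31 MPa
Effective stress σ' = σ_v − P_p = 23.72 − 17.31 = 6.4040 MPa = 63.203 atm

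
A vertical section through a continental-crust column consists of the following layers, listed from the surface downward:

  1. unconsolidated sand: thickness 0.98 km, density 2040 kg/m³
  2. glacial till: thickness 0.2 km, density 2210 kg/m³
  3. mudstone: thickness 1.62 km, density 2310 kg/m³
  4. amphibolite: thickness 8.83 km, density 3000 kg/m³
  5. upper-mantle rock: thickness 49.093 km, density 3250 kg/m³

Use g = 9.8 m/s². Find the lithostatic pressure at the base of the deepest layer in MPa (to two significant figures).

1900 MPa

unconsolidated sand: 2040 kg/m³ × 9.8 m/s² × 980 m = 1.959×10^7 Pa = 19.59 MPa
glacial till: 2210 kg/m³ × 9.8 m/s² × 200 m = 4.332×10^6 Pa = 4.332 MPa
mudstone: 2310 kg/m³ × 9.8 m/s² × 1620 m = 3.667×10^7 Pa = 36.67 MPa
amphibolite: 3000 kg/m³ × 9.8 m/s² × 8830 m = 2.596×10^8 Pa = 259.6 MPa
upper-mantle rock: 3250 kg/m³ × 9.8 m/s² × 49093 m = 1.564×10^9 Pa = 1564 MPa
Total = 19.59 + 4.332 + 36.67 + 259.6 + 1564 = 1883.8 MPa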